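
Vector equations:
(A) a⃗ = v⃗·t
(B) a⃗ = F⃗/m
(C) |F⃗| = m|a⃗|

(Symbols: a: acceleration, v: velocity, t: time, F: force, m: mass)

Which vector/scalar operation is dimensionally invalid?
(A) a⃗ = v⃗·t

(A) a⃗ = v⃗·t: LHS [L T^-2], RHS [L] ✗ — acceleration is velocity per time; should be v⃗/t
(B) a⃗ = F⃗/m: LHS [L T^-2], RHS [L T^-2] ✓ — force (vector) divided by mass (scalar)
(C) |F⃗| = m|a⃗|: LHS [L M T^-2], RHS [L M T^-2] ✓ — magnitudes of vectors are scalars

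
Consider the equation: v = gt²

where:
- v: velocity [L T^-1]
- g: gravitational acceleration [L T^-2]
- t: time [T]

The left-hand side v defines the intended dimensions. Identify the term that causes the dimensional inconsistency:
The right-hand side term gt²

v has dimensions [L T^-1], but gt² has dimensions [L], so the term gt² is dimensionally wrong for v.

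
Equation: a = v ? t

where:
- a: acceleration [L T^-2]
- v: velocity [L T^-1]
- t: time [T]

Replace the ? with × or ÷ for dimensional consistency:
division (÷): a = v ÷ t

a [L T^-2]; v [L T^-1]; t [T].
v × t → [L] ✗
v ÷ t → [L T^-2] ✓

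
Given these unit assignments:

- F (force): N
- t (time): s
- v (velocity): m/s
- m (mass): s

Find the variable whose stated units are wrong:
m

The variable m (mass) should have units kg, not s.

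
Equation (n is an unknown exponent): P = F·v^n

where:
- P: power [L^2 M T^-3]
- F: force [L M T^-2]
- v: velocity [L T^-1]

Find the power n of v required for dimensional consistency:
n = 1

P has dimensions [L^2 M T^-3]; v has dimensions [L T^-1].
The rest of the RHS has dimensions [L M T^-2], so v^n must supply [L T^-1].
With n = 1: F·v^1 has dimensions [L^2 M T^-3], matching the LHS ✓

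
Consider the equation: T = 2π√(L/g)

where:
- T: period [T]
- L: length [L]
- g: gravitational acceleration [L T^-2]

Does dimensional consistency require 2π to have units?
No

T has dimensions [T] and √(L/g) already has dimensions [T], so the equation balances without 2π contributing any dimensions. 2π is a pure (dimensionless) number; changing or removing it would not affect dimensional consistency.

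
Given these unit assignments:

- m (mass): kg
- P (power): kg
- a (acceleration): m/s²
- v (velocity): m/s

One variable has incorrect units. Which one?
P

The variable P (power) should have units W, not kg.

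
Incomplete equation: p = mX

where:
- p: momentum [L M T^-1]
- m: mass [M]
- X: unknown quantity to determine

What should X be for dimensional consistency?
X = v (velocity), dimensions [L T^-1]

p has dimensions [L M T^-1]; the rest of the RHS (m) has dimensions [M].
So X must have dimensions [L T^-1] — X = v (velocity).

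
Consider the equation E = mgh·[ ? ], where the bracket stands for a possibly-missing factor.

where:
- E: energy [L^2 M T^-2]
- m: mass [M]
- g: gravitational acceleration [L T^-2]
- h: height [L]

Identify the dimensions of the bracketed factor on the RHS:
Nothing is missing — the bracketed factor must be dimensionless.

E has dimensions [L^2 M T^-2] and mgh already has dimensions [L^2 M T^-2], so E = mgh is dimensionally complete.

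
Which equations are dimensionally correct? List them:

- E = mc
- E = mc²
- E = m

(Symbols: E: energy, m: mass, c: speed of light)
Dimensionally correct: E = mc²
Dimensionally incorrect: E = mc, E = m
Ordered (correct first, then incorrect): E = mc², E = mc, E = m

- E = mc: LHS [L^2 M T^-2], RHS [L M T^-1] → incorrect ✗
- E = mc²: LHS [L^2 M T^-2], RHS [L^2 M T^-2] → correct ✓
- E = m: LHS [L^2 M T^-2], RHS [M] → incorrect ✗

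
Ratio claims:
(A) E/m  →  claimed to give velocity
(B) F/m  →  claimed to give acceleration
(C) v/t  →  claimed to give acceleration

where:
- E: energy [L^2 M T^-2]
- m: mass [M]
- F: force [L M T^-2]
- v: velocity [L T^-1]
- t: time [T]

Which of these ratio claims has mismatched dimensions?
(A) E/m does not give velocity

(A) E/m: [L^2 T^-2] ≠ velocity [L T^-1] ✗
(B) F/m: [L T^-2] = acceleration [L T^-2] ✓
(C) v/t: [L T^-2] = acceleration [L T^-2] ✓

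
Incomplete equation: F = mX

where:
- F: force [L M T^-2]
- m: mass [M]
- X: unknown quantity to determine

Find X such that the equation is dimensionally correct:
X = a (acceleration), dimensions [L T^-2]

F has dimensions [L M T^-2]; the rest of the RHS (m) has dimensions [M].
So X must have dimensions [L T^-2] — X = a (acceleration).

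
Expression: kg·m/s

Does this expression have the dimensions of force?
No

The expression kg·m/s has dimensions [L M T^-1], but force has dimensions [L M T^-2].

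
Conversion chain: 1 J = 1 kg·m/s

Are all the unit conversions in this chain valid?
The chain is incorrect (it contains an error).

Incorrect: Joule is kg·m²/s², not kg·m/s (that is momentum)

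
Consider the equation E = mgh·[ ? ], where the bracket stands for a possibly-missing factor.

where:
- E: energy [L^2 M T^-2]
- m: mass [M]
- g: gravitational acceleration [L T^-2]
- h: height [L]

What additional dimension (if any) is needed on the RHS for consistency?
Nothing is missing — the bracketed factor must be dimensionless.

E has dimensions [L^2 M T^-2] and mgh already has dimensions [L^2 M T^-2], so E = mgh is dimensionally complete.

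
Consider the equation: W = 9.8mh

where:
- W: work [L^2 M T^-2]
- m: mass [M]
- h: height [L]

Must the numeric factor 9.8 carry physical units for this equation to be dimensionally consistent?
Yes

W has dimensions [L^2 M T^-2], while mh alone has dimensions [L M]. For the equation to balance, the factor 9.8 must carry dimensions [L T^-2] — it is a dimensional constant (a numerical value of a physical quantity with its units suppressed), not a pure number.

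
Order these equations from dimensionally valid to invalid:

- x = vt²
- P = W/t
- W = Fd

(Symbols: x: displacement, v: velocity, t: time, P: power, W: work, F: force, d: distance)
Dimensionally correct: P = W/t, W = Fd
Dimensionally incorrect: x = vt²
Ordered (correct first, then incorrect): P = W/t, W = Fd, x = vt²

- x = vt²: LHS [L], RHS [L T] → incorrect ✗
- P = W/t: LHS [L^2 M T^-3], RHS [L^2 M T^-3] → correct ✓
- W = Fd: LHS [L^2 M T^-2], RHS [L^2 M T^-2] → correct ✓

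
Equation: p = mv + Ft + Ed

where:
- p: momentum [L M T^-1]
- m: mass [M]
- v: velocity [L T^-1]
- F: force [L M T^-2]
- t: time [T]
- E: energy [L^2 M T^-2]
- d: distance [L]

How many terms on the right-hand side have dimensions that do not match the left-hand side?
1

LHS p: [L M T^-1]
- mv: [L M T^-1] ✓
- Ft: [L M T^-1] ✓
- Ed: [L^3 M T^-2] ✗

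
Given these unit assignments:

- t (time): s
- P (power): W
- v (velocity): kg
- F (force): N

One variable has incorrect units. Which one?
v

The variable v (velocity) should have units m/s, not kg.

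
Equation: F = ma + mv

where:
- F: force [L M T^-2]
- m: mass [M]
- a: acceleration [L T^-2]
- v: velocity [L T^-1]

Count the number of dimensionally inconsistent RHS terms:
1

LHS F: [L M T^-2]
- ma: [L M T^-2] ✓
- mv: [L M T^-1] ✗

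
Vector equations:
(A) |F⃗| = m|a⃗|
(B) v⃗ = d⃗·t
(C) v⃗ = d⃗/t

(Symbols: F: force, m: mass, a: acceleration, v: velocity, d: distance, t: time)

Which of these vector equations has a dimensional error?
(B) v⃗ = d⃗·t

(A) |F⃗| = m|a⃗|: LHS [L M T^-2], RHS [L M T^-2] ✓ — magnitudes of vectors are scalars
(B) v⃗ = d⃗·t: LHS [L T^-1], RHS [L T] ✗ — velocity is displacement per time; should be d⃗/t
(C) v⃗ = d⃗/t: LHS [L T^-1], RHS [L T^-1] ✓ — displacement (vector) divided by time (scalar)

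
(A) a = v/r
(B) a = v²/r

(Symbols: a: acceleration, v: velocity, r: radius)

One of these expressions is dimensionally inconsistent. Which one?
(A)

(A) a = v/r: LHS [L T^-2], RHS [T^-1] ✗
(B) a = v²/r: LHS [L T^-2], RHS [L T^-2] ✓

Expression (A) a = v/r is dimensionally incorrect.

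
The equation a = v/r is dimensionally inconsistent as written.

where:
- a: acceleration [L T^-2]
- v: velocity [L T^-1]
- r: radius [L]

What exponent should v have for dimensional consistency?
The exponent of v should be 2: a = v^2/r

The LHS a has dimensions [L T^-2]; v has dimensions [L T^-1].
As written, the RHS v/r (exponent 1 on v) has dimensions [T^-1], which does not match.
With exponent 2, the RHS v^2/r has dimensions [L T^-2], matching the LHS.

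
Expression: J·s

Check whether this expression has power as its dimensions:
No

The expression J·s has dimensions [L^2 M T^-1], but power has dimensions [L^2 M T^-3].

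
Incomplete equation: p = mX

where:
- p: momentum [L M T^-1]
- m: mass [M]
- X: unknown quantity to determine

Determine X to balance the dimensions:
X = v (velocity), dimensions [L T^-1]

p has dimensions [L M T^-1]; the rest of the RHS (m) has dimensions [M].
So X must have dimensions [L T^-1] — X = v (velocity).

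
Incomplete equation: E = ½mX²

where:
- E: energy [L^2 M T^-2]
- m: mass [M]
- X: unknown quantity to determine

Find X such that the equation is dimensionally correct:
X = v (velocity), dimensions [L T^-1]

E has dimensions [L^2 M T^-2]; the rest of the RHS (½m) has dimensions [M].
So X² must have dimensions [L^2 T^-2], i.e. X has dimensions [L T^-1] — X = v (velocity).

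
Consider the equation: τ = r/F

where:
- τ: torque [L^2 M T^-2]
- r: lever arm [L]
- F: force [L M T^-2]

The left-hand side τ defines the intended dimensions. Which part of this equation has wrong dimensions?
The right-hand side term r/F

τ has dimensions [L^2 M T^-2], but r/F has dimensions [M^-1 T^2], so the term r/F is dimensionally wrong for τ.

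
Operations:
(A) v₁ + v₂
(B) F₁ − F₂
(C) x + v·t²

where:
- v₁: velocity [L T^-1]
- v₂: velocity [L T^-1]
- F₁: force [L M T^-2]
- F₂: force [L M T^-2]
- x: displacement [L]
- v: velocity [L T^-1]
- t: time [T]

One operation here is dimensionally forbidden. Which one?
(C) x + v·t²

(A) v₁ + v₂: v₁ [L T^-1] and v₂ [L T^-1] — same dimensions ✓
(B) F₁ − F₂: F₁ [L M T^-2] and F₂ [L M T^-2] — same dimensions ✓
(C) x + v·t²: x [L] and v·t² [L T] — different dimensions cannot be added/subtracted ✗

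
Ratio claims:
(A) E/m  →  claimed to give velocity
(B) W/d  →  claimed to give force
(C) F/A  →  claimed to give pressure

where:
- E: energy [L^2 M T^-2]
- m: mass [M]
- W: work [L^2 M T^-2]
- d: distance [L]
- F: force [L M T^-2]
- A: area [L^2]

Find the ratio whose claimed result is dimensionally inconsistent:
(A) E/m does not give velocity

(A) E/m: [L^2 T^-2] ≠ velocity [L T^-1] ✗
(B) W/d: [L M T^-2] = force [L M T^-2] ✓
(C) F/A: [L^-1 M T^-2] = pressure [L^-1 M T^-2] ✓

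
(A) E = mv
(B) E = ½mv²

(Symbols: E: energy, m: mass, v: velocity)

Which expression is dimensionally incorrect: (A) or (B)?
(A)

(A) E = mv: LHS [L^2 M T^-2], RHS [L M T^-1] ✗
(B) E = ½mv²: LHS [L^2 M T^-2], RHS [L^2 M T^-2] ✓

Expression (A) E = mv is dimensionally incorrect.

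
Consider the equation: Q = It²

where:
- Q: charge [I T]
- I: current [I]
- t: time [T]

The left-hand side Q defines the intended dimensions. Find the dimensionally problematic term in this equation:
The right-hand side term It²

Q has dimensions [I T], but It² has dimensions [I T^2], so the term It² is dimensionally wrong for Q.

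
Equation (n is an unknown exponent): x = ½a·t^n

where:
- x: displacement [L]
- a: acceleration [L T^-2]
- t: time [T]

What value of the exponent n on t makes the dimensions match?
n = 2

x has dimensions [L]; t has dimensions [T].
The rest of the RHS has dimensions [L T^-2], so t^n must supply [T^2].
With n = 2: ½a·t^2 has dimensions [L], matching the LHS ✓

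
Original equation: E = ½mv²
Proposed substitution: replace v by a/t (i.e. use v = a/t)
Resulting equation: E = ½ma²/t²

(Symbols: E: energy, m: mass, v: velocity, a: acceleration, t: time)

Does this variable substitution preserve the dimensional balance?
No

[v] = [L T^-1] and [a/t] = [L T^-3]. These differ, so the substitution replaces a quantity by one of different dimensions and the result E = ½ma²/t² has LHS [L^2 M T^-2] vs RHS [L^2 M T^-6] — inconsistent.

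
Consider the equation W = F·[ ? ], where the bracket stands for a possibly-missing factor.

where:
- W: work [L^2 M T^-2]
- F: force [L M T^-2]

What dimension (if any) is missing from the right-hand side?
[L] — length (e.g. a distance d)

W has dimensions [L^2 M T^-2]; F has dimensions [L M T^-2].
The bracketed factor must supply [L^2 M T^-2] / [L M T^-2] = [L].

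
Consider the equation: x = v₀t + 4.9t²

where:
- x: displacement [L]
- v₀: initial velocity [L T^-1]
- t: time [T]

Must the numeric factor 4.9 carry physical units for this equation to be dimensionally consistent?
Yes

x has dimensions [L], while t² alone has dimensions [T^2]. For the equation to balance, the factor 4.9 must carry dimensions [L T^-2] — it is a dimensional constant (a numerical value of a physical quantity with its units suppressed), not a pure number.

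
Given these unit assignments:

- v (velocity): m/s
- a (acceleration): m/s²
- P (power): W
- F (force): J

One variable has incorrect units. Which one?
F

The variable F (force) should have units N, not J.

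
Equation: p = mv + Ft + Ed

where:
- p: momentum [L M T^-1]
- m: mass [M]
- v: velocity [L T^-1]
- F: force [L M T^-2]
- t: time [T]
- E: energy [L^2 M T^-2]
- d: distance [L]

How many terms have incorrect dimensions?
1

LHS p: [L M T^-1]
- mv: [L M T^-1] ✓
- Ft: [L M T^-1] ✓
- Ed: [L^3 M T^-2] ✗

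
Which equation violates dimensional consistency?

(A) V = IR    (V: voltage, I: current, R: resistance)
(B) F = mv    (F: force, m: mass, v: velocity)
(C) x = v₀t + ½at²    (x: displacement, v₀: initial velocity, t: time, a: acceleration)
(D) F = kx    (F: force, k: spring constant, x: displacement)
(B) F = mv

The equation (B) F = mv is dimensionally incorrect.

LHS (F): [L M T^-2]
RHS (mv): [L M T^-1] ✗

The dimensions do not match. The other three equations balance.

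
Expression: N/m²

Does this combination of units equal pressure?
Yes

The expression N/m² has dimensions [L^-1 M T^-2], which is exactly pressure [L^-1 M T^-2].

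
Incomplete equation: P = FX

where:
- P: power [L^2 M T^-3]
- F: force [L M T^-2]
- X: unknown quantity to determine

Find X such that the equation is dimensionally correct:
X = v (velocity), dimensions [L T^-1]

P has dimensions [L^2 M T^-3]; the rest of the RHS (F) has dimensions [L M T^-2].
So X must have dimensions [L T^-1] — X = v (velocity).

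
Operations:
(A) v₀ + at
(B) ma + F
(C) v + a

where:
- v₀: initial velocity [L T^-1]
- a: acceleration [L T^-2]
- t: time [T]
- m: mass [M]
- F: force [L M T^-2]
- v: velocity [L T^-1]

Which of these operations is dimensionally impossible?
(C) v + a

(A) v₀ + at: v₀ [L T^-1] and at [L T^-1] — same dimensions ✓
(B) ma + F: ma [L M T^-2] and F [L M T^-2] — same dimensions ✓
(C) v + a: v [L T^-1] and a [L T^-2] — different dimensions cannot be added/subtracted ✗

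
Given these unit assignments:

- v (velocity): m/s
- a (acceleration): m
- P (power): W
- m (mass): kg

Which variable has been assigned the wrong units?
a

The variable a (acceleration) should have units m/s², not m.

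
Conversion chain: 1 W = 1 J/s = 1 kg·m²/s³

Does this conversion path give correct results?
The chain is correct (no errors).

Correct: Watt is Joule per second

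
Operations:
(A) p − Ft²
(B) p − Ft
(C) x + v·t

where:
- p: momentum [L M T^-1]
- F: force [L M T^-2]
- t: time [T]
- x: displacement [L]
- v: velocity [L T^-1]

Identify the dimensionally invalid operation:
(A) p − Ft²

(A) p − Ft²: p [L M T^-1] and Ft² [L M] — different dimensions cannot be added/subtracted ✗
(B) p − Ft: p [L M T^-1] and Ft [L M T^-1] — same dimensions ✓
(C) x + v·t: x [L] and v·t [L] — same dimensions ✓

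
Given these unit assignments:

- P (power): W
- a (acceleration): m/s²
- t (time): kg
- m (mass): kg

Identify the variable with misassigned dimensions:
t

The variable t (time) should have units s, not kg.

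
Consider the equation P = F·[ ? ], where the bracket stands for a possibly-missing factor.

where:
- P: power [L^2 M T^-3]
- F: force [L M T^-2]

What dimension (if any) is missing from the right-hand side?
[L T^-1] — velocity (e.g. v)

P has dimensions [L^2 M T^-3]; F has dimensions [L M T^-2].
The bracketed factor must supply [L^2 M T^-3] / [L M T^-2] = [L T^-1].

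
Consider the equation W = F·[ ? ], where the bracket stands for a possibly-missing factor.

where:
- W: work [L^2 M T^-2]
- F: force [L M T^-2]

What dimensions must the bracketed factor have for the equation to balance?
[L] — length (e.g. a distance d)

W has dimensions [L^2 M T^-2]; F has dimensions [L M T^-2].
The bracketed factor must supply [L^2 M T^-2] / [L M T^-2] = [L].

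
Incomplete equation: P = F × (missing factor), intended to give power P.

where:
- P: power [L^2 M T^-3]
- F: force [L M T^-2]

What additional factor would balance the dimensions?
v (velocity), dimensions [L T^-1]

P has dimensions [L^2 M T^-3] and F has dimensions [L M T^-2].
The missing factor must have dimensions [L^2 M T^-3] / [L M T^-2] = [L T^-1], i.e. velocity (v).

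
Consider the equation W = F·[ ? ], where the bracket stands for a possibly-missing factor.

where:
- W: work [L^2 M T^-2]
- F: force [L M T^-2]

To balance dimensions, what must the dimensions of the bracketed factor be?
[L] — length (e.g. a distance d)

W has dimensions [L^2 M T^-2]; F has dimensions [L M T^-2].
The bracketed factor must supply [L^2 M T^-2] / [L M T^-2] = [L].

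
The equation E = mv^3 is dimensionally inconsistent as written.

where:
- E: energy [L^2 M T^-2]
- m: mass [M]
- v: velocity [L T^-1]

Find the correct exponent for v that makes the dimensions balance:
The exponent of v should be 2: E = mv^2

The LHS E has dimensions [L^2 M T^-2]; v has dimensions [L T^-1].
As written, the RHS mv^3 (exponent 3 on v) has dimensions [L^3 M T^-3], which does not match.
With exponent 2, the RHS mv^2 has dimensions [L^2 M T^-2], matching the LHS.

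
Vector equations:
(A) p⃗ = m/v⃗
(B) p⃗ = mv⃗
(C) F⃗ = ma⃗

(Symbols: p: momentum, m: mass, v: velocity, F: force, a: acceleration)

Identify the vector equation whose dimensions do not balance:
(A) p⃗ = m/v⃗

(A) p⃗ = m/v⃗: LHS [L M T^-1], RHS [L^-1 M T] ✗ — momentum is mass times velocity; should be mv⃗ (and division by a vector is undefined)
(B) p⃗ = mv⃗: LHS [L M T^-1], RHS [L M T^-1] ✓ — mass (scalar) times velocity (vector)
(C) F⃗ = ma⃗: LHS [L M T^-2], RHS [L M T^-2] ✓ — Force and acceleration are vectors, mass is a scalar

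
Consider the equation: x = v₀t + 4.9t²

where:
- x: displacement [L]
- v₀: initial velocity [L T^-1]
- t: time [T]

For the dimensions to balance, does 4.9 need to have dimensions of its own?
Yes

x has dimensions [L], while t² alone has dimensions [T^2]. For the equation to balance, the factor 4.9 must carry dimensions [L T^-2] — it is a dimensional constant (a numerical value of a physical quantity with its units suppressed), not a pure number.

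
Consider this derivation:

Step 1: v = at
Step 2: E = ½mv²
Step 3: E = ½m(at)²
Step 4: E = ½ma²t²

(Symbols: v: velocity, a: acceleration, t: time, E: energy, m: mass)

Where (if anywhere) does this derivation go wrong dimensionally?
No step introduces an error — all steps are dimensionally consistent.

Step 1: v = at → LHS [L T^-1], RHS [L T^-1] ✓
Step 2: E = ½mv² → LHS [L^2 M T^-2], RHS [L^2 M T^-2] ✓
Step 3: E = ½m(at)² → LHS [L^2 M T^-2], RHS [L^2 M T^-2] ✓
Step 4: E = ½ma²t² → LHS [L^2 M T^-2], RHS [L^2 M T^-2] ✓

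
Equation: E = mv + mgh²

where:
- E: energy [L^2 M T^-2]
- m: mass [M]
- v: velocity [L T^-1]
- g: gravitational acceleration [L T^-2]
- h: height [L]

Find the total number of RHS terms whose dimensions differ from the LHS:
2

LHS E: [L^2 M T^-2]
- mv: [L M T^-1] ✗
- mgh²: [L^3 M T^-2] ✗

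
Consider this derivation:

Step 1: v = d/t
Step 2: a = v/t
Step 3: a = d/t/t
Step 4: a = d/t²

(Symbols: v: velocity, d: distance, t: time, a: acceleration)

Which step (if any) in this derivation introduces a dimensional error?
No step introduces an error — all steps are dimensionally consistent.

Step 1: v = d/t → LHS [L T^-1], RHS [L T^-1] ✓
Step 2: a = v/t → LHS [L T^-2], RHS [L T^-2] ✓
Step 3: a = d/t/t → LHS [L T^-2], RHS [L T^-2] ✓
Step 4: a = d/t² → LHS [L T^-2], RHS [L T^-2] ✓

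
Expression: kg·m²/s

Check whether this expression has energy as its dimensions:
No

The expression kg·m²/s has dimensions [L^2 M T^-1], but energy has dimensions [L^2 M T^-2].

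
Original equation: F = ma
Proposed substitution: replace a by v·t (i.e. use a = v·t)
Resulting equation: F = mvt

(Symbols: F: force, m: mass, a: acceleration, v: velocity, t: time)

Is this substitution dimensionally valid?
No

[a] = [L T^-2] and [v·t] = [L]. These differ, so the substitution replaces a quantity by one of different dimensions and the result F = mvt has LHS [L M T^-2] vs RHS [L M] — inconsistent.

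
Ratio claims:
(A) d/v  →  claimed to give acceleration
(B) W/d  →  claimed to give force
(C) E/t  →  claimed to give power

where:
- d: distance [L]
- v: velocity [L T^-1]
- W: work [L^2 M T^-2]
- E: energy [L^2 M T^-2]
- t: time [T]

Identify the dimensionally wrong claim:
(A) d/v does not give acceleration

(A) d/v: [T] ≠ acceleration [L T^-2] ✗
(B) W/d: [L M T^-2] = force [L M T^-2] ✓
(C) E/t: [L^2 M T^-3] = power [L^2 M T^-3] ✓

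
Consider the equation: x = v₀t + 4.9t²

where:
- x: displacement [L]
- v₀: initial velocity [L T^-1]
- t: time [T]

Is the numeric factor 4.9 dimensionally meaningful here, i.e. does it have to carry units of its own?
Yes

x has dimensions [L], while t² alone has dimensions [T^2]. For the equation to balance, the factor 4.9 must carry dimensions [L T^-2] — it is a dimensional constant (a numerical value of a physical quantity with its units suppressed), not a pure number.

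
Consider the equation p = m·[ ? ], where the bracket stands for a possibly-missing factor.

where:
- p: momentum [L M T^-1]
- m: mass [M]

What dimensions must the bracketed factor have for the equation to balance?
[L T^-1] — velocity (e.g. v)

p has dimensions [L M T^-1]; m has dimensions [M].
The bracketed factor must supply [L M T^-1] / [M] = [L T^-1].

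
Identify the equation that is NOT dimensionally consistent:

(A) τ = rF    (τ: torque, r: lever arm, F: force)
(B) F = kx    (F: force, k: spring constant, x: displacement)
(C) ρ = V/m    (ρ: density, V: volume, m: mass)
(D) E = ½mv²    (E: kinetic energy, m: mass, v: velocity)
(C) ρ = V/m

The equation (C) ρ = V/m is dimensionally incorrect.

LHS (ρ): [L^-3 M]
RHS (V/m): [L^3 M^-1] ✗

The dimensions do not match. The other three equations balance.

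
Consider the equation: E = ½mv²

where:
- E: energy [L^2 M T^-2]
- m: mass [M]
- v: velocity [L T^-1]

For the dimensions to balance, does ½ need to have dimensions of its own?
No

E has dimensions [L^2 M T^-2] and mv² already has dimensions [L^2 M T^-2], so the equation balances without ½ contributing any dimensions. ½ is a pure (dimensionless) number; changing or removing it would not affect dimensional consistency.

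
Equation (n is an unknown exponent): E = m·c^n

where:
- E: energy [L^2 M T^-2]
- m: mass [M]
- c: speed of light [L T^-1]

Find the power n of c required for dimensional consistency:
n = 2

E has dimensions [L^2 M T^-2]; c has dimensions [L T^-1].
The rest of the RHS has dimensions [M], so c^n must supply [L^2 T^-2].
With n = 2: m·c^2 has dimensions [L^2 M T^-2], matching the LHS ✓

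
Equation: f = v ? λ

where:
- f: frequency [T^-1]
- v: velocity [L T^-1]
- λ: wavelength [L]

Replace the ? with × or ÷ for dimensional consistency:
division (÷): f = v ÷ λ

f [T^-1]; v [L T^-1]; λ [L].
v × λ → [L^2 T^-1] ✗
v ÷ λ → [T^-1] ✓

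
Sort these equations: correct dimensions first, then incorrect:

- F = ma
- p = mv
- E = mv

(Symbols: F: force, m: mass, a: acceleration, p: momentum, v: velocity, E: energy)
Dimensionally correct: F = ma, p = mv
Dimensionally incorrect: E = mv
Ordered (correct first, then incorrect): F = ma, p = mv, E = mv

- F = ma: LHS [L M T^-2], RHS [L M T^-2] → correct ✓
- p = mv: LHS [L M T^-1], RHS [L M T^-1] → correct ✓
- E = mv: LHS [L^2 M T^-2], RHS [L M T^-1] → incorrect ✗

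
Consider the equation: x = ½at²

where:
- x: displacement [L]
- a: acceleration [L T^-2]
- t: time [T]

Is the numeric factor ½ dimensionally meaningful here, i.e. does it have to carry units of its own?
No

x has dimensions [L] and at² already has dimensions [L], so the equation balances without ½ contributing any dimensions. ½ is a pure (dimensionless) number; changing or removing it would not affect dimensional consistency.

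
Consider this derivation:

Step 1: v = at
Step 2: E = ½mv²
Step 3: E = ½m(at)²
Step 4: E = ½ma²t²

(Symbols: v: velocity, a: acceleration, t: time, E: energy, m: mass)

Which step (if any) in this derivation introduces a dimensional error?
No step introduces an error — all steps are dimensionally consistent.

Step 1: v = at → LHS [L T^-1], RHS [L T^-1] ✓
Step 2: E = ½mv² → LHS [L^2 M T^-2], RHS [L^2 M T^-2] ✓
Step 3: E = ½m(at)² → LHS [L^2 M T^-2], RHS [L^2 M T^-2] ✓
Step 4: E = ½ma²t² → LHS [L^2 M T^-2], RHS [L^2 M T^-2] ✓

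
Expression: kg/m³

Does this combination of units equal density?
Yes

The expression kg/m³ has dimensions [L^-3 M], which is exactly density [L^-3 M].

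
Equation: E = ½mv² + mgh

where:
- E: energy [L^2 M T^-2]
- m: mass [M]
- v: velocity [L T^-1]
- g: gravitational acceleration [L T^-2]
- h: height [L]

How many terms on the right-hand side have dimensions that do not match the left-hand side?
0

LHS E: [L^2 M T^-2]
- ½mv²: [L^2 M T^-2] ✓
- mgh: [L^2 M T^-2] ✓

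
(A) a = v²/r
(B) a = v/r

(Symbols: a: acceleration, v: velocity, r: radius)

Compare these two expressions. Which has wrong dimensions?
(B)

(A) a = v²/r: LHS [L T^-2], RHS [L T^-2] ✓
(B) a = v/r: LHS [L T^-2], RHS [T^-1] ✗

Expression (B) a = v/r is dimensionally incorrect.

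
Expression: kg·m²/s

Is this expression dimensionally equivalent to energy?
No

The expression kg·m²/s has dimensions [L^2 M T^-1], but energy has dimensions [L^2 M T^-2].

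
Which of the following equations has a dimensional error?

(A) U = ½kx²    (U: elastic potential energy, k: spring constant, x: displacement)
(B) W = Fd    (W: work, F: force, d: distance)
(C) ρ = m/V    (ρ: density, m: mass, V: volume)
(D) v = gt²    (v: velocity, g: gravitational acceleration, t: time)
(D) v = gt²

The equation (D) v = gt² is dimensionally incorrect.

LHS (v): [L T^-1]
RHS (gt²): [L] ✗

The dimensions do not match. The other three equations balance.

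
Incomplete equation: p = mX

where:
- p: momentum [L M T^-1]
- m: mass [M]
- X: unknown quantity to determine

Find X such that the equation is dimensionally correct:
X = v (velocity), dimensions [L T^-1]

p has dimensions [L M T^-1]; the rest of the RHS (m) has dimensions [M].
So X must have dimensions [L T^-1] — X = v (velocity).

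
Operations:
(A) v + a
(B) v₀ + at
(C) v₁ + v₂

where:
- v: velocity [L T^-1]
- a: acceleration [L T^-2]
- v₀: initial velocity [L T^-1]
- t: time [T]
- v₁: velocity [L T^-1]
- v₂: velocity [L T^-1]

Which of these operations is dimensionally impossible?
(A) v + a

(A) v + a: v [L T^-1] and a [L T^-2] — different dimensions cannot be added/subtracted ✗
(B) v₀ + at: v₀ [L T^-1] and at [L T^-1] — same dimensions ✓
(C) v₁ + v₂: v₁ [L T^-1] and v₂ [L T^-1] — same dimensions ✓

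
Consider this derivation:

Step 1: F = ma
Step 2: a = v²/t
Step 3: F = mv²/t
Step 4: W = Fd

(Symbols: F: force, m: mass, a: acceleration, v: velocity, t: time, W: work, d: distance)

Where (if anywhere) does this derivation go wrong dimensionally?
Step 2

Step 1: F = ma → LHS [L M T^-2], RHS [L M T^-2] ✓
Step 2: a = v²/t → LHS [L T^-2], RHS [L^2 T^-3] ✗

The first dimensional inconsistency appears in step 2: a = v²/t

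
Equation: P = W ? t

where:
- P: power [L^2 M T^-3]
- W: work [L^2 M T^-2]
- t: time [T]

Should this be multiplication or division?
division (÷): P = W ÷ t

P [L^2 M T^-3]; W [L^2 M T^-2]; t [T].
W × t → [L^2 M T^-1] ✗
W ÷ t → [L^2 M T^-3] ✓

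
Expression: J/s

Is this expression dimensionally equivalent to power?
Yes

The expression J/s has dimensions [L^2 M T^-3], which is exactly power [L^2 M T^-3].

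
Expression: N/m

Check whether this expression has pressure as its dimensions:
No

The expression N/m has dimensions [M T^-2], but pressure has dimensions [L^-1 M T^-2].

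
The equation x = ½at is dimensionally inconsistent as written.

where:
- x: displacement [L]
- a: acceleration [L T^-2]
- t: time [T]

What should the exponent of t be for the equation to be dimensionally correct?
The exponent of t should be 2: x = ½at^2

The LHS x has dimensions [L]; t has dimensions [T].
As written, the RHS ½at (exponent 1 on t) has dimensions [L T^-1], which does not match.
With exponent 2, the RHS ½at^2 has dimensions [L], matching the LHS.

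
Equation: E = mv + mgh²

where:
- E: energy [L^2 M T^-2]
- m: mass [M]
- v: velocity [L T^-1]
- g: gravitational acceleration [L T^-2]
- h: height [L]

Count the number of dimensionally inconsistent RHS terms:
2

LHS E: [L^2 M T^-2]
- mv: [L M T^-1] ✗
- mgh²: [L^3 M T^-2] ✗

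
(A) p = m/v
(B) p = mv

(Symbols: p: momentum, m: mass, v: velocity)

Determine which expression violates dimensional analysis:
(A)

(A) p = m/v: LHS [L M T^-1], RHS [L^-1 M T] ✗
(B) p = mv: LHS [L M T^-1], RHS [L M T^-1] ✓

Expression (A) p = m/v is dimensionally incorrect.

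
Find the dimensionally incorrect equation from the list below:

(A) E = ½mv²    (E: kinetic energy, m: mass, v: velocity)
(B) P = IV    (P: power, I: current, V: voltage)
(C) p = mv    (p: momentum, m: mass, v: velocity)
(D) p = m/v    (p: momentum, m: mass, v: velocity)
(D) p = m/v

The equation (D) p = m/v is dimensionally incorrect.

LHS (p): [L M T^-1]
RHS (m/v): [L^-1 M T] ✗

The dimensions do not match. The other three equations balance.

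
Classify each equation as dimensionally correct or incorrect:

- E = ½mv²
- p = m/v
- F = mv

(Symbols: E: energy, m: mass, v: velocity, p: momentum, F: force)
Dimensionally correct: E = ½mv²
Dimensionally incorrect: p = m/v, F = mv
Ordered (correct first, then incorrect): E = ½mv², p = m/v, F = mv

- E = ½mv²: LHS [L^2 M T^-2], RHS [L^2 M T^-2] → correct ✓
- p = m/v: LHS [L M T^-1], RHS [L^-1 M T] → incorrect ✗
- F = mv: LHS [L M T^-2], RHS [L M T^-1] → incorrect ✗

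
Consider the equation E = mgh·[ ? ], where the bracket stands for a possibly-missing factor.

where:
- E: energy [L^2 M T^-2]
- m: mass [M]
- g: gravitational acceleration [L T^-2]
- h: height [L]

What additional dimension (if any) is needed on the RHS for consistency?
Nothing is missing — the bracketed factor must be dimensionless.

E has dimensions [L^2 M T^-2] and mgh already has dimensions [L^2 M T^-2], so E = mgh is dimensionally complete.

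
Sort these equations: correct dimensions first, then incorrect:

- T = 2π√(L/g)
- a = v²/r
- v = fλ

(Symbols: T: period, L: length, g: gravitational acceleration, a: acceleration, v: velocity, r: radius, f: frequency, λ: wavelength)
Dimensionally correct: T = 2π√(L/g), a = v²/r, v = fλ
Dimensionally incorrect: none
Ordered (correct first, then incorrect): T = 2π√(L/g), a = v²/r, v = fλ

- T = 2π√(L/g): LHS [T], RHS [T] → correct ✓
- a = v²/r: LHS [L T^-2], RHS [L T^-2] → correct ✓
- v = fλ: LHS [L T^-1], RHS [L T^-1] → correct ✓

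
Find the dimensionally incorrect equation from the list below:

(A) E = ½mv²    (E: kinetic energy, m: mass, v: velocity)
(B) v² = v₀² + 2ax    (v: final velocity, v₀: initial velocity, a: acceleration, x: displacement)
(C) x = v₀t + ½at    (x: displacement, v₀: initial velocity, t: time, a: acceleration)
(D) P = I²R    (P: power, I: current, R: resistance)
(C) x = v₀t + ½at

The equation (C) x = v₀t + ½at is dimensionally incorrect.

LHS (x): [L]
RHS terms:
  - v₀t: [L] ✓
  - ½at: [L T^-1] ✗ (does not match LHS)

The dimensions do not match. The other three equations balance.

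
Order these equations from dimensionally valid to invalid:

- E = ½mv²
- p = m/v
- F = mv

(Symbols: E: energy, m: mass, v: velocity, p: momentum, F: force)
Dimensionally correct: E = ½mv²
Dimensionally incorrect: p = m/v, F = mv
Ordered (correct first, then incorrect): E = ½mv², p = m/v, F = mv

- E = ½mv²: LHS [L^2 M T^-2], RHS [L^2 M T^-2] → correct ✓
- p = m/v: LHS [L M T^-1], RHS [L^-1 M T] → incorrect ✗
- F = mv: LHS [L M T^-2], RHS [L M T^-1] → incorrect ✗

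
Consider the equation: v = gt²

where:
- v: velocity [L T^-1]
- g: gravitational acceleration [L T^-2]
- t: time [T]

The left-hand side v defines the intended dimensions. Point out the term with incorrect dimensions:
The right-hand side term gt²

v has dimensions [L T^-1], but gt² has dimensions [L], so the term gt² is dimensionally wrong for v.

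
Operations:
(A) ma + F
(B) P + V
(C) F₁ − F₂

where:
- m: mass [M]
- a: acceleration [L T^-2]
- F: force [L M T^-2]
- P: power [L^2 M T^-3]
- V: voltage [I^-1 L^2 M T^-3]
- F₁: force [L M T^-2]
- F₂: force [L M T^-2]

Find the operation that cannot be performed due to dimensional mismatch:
(B) P + V

(A) ma + F: ma [L M T^-2] and F [L M T^-2] — same dimensions ✓
(B) P + V: P [L^2 M T^-3] and V [I^-1 L^2 M T^-3] — different dimensions cannot be added/subtracted ✗
(C) F₁ − F₂: F₁ [L M T^-2] and F₂ [L M T^-2] — same dimensions ✓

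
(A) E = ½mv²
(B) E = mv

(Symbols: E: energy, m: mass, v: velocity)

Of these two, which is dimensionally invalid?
(B)

(A) E = ½mv²: LHS [L^2 M T^-2], RHS [L^2 M T^-2] ✓
(B) E = mv: LHS [L^2 M T^-2], RHS [L M T^-1] ✗

Expression (B) E = mv is dimensionally incorrect.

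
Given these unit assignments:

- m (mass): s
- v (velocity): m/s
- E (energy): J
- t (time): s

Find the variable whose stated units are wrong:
m

The variable m (mass) should have units kg, not s.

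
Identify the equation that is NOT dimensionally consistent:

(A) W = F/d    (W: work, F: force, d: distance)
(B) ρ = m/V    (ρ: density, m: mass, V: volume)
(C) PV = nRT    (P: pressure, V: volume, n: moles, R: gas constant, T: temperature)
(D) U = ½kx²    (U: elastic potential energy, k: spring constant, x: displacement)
(A) W = F/d

The equation (A) W = F/d is dimensionally incorrect.

LHS (W): [L^2 M T^-2]
RHS (F/d): [M T^-2] ✗

The dimensions do not match. The other three equations balance.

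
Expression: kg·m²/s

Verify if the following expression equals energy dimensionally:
No

The expression kg·m²/s has dimensions [L^2 M T^-1], but energy has dimensions [L^2 M T^-2].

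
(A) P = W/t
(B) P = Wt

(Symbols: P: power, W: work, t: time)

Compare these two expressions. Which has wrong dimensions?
(B)

(A) P = W/t: LHS [L^2 M T^-3], RHS [L^2 M T^-3] ✓
(B) P = Wt: LHS [L^2 M T^-3], RHS [L^2 M T^-1] ✗

Expression (B) P = Wt is dimensionally incorrect.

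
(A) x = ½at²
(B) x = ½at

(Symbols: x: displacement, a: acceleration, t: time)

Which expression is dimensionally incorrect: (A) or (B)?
(B)

(A) x = ½at²: LHS [L], RHS [L] ✓
(B) x = ½at: LHS [L], RHS [L T^-1] ✗

Expression (B) x = ½at is dimensionally incorrect.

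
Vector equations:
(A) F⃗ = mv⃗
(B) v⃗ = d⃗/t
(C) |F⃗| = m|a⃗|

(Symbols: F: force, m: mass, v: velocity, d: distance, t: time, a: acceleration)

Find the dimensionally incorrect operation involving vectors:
(A) F⃗ = mv⃗

(A) F⃗ = mv⃗: LHS [L M T^-2], RHS [L M T^-1] ✗ — mass times velocity is momentum, not force; should be ma⃗
(B) v⃗ = d⃗/t: LHS [L T^-1], RHS [L T^-1] ✓ — displacement (vector) divided by time (scalar)
(C) |F⃗| = m|a⃗|: LHS [L M T^-2], RHS [L M T^-2] ✓ — magnitudes of vectors are scalars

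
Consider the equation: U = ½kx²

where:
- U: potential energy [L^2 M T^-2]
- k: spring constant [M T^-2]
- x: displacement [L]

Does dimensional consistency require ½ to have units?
No

U has dimensions [L^2 M T^-2] and kx² already has dimensions [L^2 M T^-2], so the equation balances without ½ contributing any dimensions. ½ is a pure (dimensionless) number; changing or removing it would not affect dimensional consistency.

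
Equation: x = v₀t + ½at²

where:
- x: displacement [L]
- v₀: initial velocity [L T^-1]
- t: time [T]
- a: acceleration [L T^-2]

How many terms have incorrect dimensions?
0

LHS x: [L]
- v₀t: [L] ✓
- ½at²: [L] ✓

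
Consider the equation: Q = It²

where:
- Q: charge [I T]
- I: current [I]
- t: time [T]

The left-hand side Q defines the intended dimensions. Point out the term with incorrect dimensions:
The right-hand side term It²

Q has dimensions [I T], but It² has dimensions [I T^2], so the term It² is dimensionally wrong for Q.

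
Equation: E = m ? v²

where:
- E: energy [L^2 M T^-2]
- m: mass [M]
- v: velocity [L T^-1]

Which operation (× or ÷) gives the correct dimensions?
multiplication (×): E = m × v²

E [L^2 M T^-2]; m [M]; v² [L^2 T^-2].
m × v² → [L^2 M T^-2] ✓
m ÷ v² → [L^-2 M T^2] ✗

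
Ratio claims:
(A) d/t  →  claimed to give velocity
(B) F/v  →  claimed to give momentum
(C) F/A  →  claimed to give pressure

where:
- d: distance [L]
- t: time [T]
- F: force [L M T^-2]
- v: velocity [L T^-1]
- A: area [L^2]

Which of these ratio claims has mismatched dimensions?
(B) F/v does not give momentum

(A) d/t: [L T^-1] = velocity [L T^-1] ✓
(B) F/v: [M T^-1] ≠ momentum [L M T^-1] ✗
(C) F/A: [L^-1 M T^-2] = pressure [L^-1 M T^-2] ✓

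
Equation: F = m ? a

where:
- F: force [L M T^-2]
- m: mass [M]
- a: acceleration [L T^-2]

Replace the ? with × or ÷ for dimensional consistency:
multiplication (×): F = m × a

F [L M T^-2]; m [M]; a [L T^-2].
m × a → [L M T^-2] ✓
m ÷ a → [L^-1 M T^2] ✗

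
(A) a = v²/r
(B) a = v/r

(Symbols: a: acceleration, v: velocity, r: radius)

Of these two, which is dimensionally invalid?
(B)

(A) a = v²/r: LHS [L T^-2], RHS [L T^-2] ✓
(B) a = v/r: LHS [L T^-2], RHS [T^-1] ✗

Expression (B) a = v/r is dimensionally incorrect.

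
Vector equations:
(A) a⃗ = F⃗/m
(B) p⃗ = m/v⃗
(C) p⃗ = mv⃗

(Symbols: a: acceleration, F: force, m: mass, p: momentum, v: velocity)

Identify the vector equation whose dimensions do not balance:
(B) p⃗ = m/v⃗

(A) a⃗ = F⃗/m: LHS [L T^-2], RHS [L T^-2] ✓ — force (vector) divided by mass (scalar)
(B) p⃗ = m/v⃗: LHS [L M T^-1], RHS [L^-1 M T] ✗ — momentum is mass times velocity; should be mv⃗ (and division by a vector is undefined)
(C) p⃗ = mv⃗: LHS [L M T^-1], RHS [L M T^-1] ✓ — mass (scalar) times velocity (vector)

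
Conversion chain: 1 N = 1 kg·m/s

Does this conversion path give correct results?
The chain is incorrect (it contains an error).

Incorrect: Newton is kg·m/s², not kg·m/s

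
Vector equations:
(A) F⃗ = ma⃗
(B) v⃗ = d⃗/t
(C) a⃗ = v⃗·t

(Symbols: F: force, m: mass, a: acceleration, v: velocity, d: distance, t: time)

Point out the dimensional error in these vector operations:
(C) a⃗ = v⃗·t

(A) F⃗ = ma⃗: LHS [L M T^-2], RHS [L M T^-2] ✓ — Force and acceleration are vectors, mass is a scalar
(B) v⃗ = d⃗/t: LHS [L T^-1], RHS [L T^-1] ✓ — displacement (vector) divided by time (scalar)
(C) a⃗ = v⃗·t: LHS [L T^-2], RHS [L] ✗ — acceleration is velocity per time; should be v⃗/t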